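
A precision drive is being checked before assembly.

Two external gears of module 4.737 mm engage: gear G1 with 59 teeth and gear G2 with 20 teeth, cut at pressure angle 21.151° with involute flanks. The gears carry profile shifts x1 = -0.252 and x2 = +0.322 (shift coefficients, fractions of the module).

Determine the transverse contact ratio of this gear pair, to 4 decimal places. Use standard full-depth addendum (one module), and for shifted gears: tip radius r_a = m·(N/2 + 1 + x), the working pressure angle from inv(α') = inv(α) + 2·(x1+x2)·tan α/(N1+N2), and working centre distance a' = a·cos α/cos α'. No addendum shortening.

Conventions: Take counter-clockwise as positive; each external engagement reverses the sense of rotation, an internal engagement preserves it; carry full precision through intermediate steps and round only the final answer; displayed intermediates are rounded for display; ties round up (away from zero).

class = single-mesh tooth geometry [involute pair 59T × 20T, m = 4.737]
base radii: r_b1 = 130.327496, r_b2 = 44.178812
tip radii: r_a1 = 143.284776, r_a2 = 53.632314
inv(α') = inv(21.151°) + 2·(-0.252+0.322)·tan α/(59+20) = 0.01842193  ⇒  α' = 21.40995°
a' = a·cos α / cos α' = 187.1115·cos 21.151°/cos 21.40995° = 187.441161
action lengths: √(r_a1²−r_b1²) = 59.542177, √(r_a2²−r_b2²) = 30.408184
base pitch p_b = π·m·cos α = 13.879183
CR = (59.542177 + 30.408184 − 187.441161·sin 21.40995°)/13.879183 = 1.551038
contact ratio ≈ 1.5510

1.5510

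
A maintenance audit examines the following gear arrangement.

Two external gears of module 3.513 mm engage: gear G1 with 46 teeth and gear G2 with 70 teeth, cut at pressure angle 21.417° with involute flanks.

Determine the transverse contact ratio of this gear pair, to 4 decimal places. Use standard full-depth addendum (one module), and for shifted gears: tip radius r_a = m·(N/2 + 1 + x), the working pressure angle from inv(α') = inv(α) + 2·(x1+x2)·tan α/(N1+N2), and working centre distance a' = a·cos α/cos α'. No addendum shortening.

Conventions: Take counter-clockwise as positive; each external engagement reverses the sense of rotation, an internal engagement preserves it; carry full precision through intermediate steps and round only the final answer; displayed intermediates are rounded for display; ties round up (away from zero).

topology: single-mesh involute geometry — m = 3.513, 46T/70T pair
base radii: r_b1 = 75.219628, r_b2 = 114.464652
tip radii: r_a1 = 84.312000, r_a2 = 126.468000
no profile shift: α' = α, a' = a
action lengths: √(r_a1²−r_b1²) = 38.085704, √(r_a2²−r_b2²) = 53.777305
base pitch p_b = π·m·cos α = 10.274323
CR = (38.085704 + 53.777305 − 203.754000·sin 21.41700°)/10.274323 = 1.699540
contact ratio ≈ 1.6995

1.6995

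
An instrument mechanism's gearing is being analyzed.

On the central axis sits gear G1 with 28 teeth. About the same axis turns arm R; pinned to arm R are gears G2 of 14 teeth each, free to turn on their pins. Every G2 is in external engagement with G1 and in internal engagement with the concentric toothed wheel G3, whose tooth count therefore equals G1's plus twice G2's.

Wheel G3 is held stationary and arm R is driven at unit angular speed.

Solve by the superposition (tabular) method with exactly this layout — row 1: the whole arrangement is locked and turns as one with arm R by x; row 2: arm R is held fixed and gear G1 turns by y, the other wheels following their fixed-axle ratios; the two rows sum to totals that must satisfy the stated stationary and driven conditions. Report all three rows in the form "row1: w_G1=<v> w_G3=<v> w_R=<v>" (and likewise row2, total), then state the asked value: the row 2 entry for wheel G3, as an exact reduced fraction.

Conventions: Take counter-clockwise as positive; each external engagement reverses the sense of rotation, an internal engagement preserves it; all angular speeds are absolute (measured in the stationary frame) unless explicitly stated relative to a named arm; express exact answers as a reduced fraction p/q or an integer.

row1: w_G1=1 w_G3=1 w_R=1
row2: w_G1=2 w_G3=-1 w_R=0
total: w_G1=3 w_G3=0 w_R=1
asked value: -1

topology: planetary set — G1 28T / G2 14T / G3 56T, arm = carrier (Willis)
row 1 — lock + rotate with arm: ω_sun = ω_ring = ω_arm = x
row 2: sun turns y, ring = −(28/56)·y, arm 0
boundary: total ω_ring = x − (28/56)·y = 0 and total ω_arm = x = 1  ⇒  y = 2, x = 1
row 2 ring = −(28/56)·2 = -1
totals (row 1 + row 2): sun 1 + 2 = 3, ring 1 + (-1) = 0, arm 1 + 0 = 1
asked cell (row2, ring) = -1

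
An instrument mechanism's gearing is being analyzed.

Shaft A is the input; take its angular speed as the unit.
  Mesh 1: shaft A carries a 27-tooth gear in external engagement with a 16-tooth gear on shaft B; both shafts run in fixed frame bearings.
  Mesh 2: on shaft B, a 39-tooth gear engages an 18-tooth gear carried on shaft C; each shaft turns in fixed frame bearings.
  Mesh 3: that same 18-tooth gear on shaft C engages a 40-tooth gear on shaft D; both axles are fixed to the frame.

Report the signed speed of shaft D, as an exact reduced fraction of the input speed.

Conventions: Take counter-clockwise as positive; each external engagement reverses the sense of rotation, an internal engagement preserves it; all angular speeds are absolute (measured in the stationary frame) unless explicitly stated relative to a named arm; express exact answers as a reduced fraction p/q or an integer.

3-mesh fixed-axis compound train (all bearings frame-fixed)
mesh 1 [27T→16T]: |ω|/ω_in = 1×27/16 = 27/16, sense flips to −
mesh 2 [39T→18T]: |ω|/ω_in = (27/16)×39/18 = 117/32, sense flips to +
mesh 3 [18T→40T]: |ω|/ω_in = (117/32)×18/40 = 1053/640, sense flips to −
signed output speed (× input speed) = -1053/640

-1053/640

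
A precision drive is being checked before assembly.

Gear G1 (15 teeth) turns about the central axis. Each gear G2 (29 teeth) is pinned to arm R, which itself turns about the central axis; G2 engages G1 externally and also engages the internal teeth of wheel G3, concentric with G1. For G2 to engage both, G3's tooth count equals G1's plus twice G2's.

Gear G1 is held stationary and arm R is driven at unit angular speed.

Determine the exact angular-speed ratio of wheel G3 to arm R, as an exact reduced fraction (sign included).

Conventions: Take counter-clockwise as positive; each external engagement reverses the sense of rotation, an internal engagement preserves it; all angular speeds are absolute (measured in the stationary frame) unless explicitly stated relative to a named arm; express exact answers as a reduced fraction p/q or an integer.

topology: planetary set — G1 15T / G2 29T / G3 73T, arm = carrier (Willis)
ring teeth: 15 + 2·29 = 73
15(ω_sun−ω_arm) = −73(ω_ring−ω_arm),  ω_sun = 0, ω_arm = 1
ω_ring = 1 − (15/73)(0−1) = 88/73
ω_out/ω_in = 88/73

88/73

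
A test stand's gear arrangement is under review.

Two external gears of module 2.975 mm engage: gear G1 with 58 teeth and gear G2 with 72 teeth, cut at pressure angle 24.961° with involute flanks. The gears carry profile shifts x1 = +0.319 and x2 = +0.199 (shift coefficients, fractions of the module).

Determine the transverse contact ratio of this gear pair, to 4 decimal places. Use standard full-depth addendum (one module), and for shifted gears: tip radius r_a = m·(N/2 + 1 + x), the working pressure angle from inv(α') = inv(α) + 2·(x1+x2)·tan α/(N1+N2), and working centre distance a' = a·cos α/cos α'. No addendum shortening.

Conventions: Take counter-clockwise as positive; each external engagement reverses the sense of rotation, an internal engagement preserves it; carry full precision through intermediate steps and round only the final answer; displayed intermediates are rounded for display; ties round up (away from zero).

1.5214

recognized (one external pair, fixed centres): single-mesh tooth geometry, m = 2.975, N1 = 58, N2 = 72
base radii: r_b1 = 78.216505, r_b2 = 97.096351
tip radii: r_a1 = 90.199025, r_a2 = 110.667025
inv(α') = inv(24.961°) + 2·(+0.319+0.199)·tan α/(58+72) = 0.03353711  ⇒  α' = 25.90084°
a' = a·cos α / cos α' = 193.3750·cos 24.961°/cos 25.90084° = 194.889216
action lengths: √(r_a1²−r_b1²) = 44.922628, √(r_a2²−r_b2²) = 53.098862
base pitch p_b = π·m·cos α = 8.473255
CR = (44.922628 + 53.098862 − 194.889216·sin 25.90084°)/8.473255 = 1.521369
contact ratio ≈ 1.5214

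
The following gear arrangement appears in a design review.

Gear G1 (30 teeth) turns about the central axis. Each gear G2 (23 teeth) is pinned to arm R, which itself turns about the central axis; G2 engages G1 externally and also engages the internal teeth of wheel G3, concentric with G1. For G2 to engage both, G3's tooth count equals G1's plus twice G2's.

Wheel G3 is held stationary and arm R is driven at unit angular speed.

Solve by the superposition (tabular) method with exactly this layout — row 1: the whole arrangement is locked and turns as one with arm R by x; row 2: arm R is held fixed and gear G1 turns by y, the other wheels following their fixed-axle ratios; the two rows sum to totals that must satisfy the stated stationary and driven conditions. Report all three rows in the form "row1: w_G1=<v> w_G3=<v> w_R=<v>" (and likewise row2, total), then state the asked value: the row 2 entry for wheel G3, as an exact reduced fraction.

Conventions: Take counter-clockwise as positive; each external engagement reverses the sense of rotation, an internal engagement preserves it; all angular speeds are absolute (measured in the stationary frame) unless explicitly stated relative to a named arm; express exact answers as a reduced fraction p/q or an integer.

row1: w_G1=1 w_G3=1 w_R=1
row2: w_G1=38/15 w_G3=-1 w_R=0
total: w_G1=53/15 w_G3=0 w_R=1
asked value: -1

class = planetary set [G3 = 30+2·23 = 76; Willis about the carrier]
row 1: whole set turns with the arm by x
row 2: sun turns y, ring = −(30/76)·y, arm 0
boundary: total ω_ring = x − (30/76)·y = 0 and total ω_arm = x = 1  ⇒  y = 38/15, x = 1
row 2 ring = −(30/76)·38/15 = -1
totals (row 1 + row 2): sun 1 + 38/15 = 53/15, ring 1 + (-1) = 0, arm 1 + 0 = 1
asked cell (row2, ring) = -1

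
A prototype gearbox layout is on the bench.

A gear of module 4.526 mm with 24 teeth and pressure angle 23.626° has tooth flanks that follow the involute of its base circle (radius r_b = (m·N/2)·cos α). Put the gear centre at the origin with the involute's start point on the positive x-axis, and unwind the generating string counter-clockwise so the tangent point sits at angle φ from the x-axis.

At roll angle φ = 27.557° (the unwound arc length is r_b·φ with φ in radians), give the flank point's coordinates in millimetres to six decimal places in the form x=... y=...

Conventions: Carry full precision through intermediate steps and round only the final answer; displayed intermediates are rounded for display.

x=55.186311 y=1.803035

recognized (one wheel, involute flank): single-mesh tooth geometry, m = 4.526, N = 24
pitch radius r_p = m·N/2 = 4.526·24/2 = 54.312000
base radius r_b = r_p·cos α = 54.312000·cos 23.626° = 49.759620
roll angle φ = 27.557° = 0.48096038 rad
x = r_b·(cos φ + φ·sin φ) = 55.186311
y = r_b·(sin φ − φ·cos φ) = 1.803035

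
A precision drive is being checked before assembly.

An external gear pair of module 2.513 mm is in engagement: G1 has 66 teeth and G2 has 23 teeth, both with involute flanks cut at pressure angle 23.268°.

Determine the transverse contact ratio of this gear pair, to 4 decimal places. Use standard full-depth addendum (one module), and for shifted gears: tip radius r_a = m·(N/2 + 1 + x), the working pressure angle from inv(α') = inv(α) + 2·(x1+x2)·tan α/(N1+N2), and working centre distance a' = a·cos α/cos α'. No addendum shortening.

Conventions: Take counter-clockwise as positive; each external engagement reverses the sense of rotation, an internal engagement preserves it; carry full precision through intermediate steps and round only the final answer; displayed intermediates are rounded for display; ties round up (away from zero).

recognized (one external pair, fixed centres): single-mesh tooth geometry, m = 2.513, N1 = 66, N2 = 23
base radii: r_b1 = 76.184148, r_b2 = 26.549021
tip radii: r_a1 = 85.442000, r_a2 = 31.412500
no profile shift: α' = α, a' = a
action lengths: √(r_a1²−r_b1²) = 38.682178, √(r_a2²−r_b2²) = 16.789718
base pitch p_b = π·m·cos α = 7.252714
CR = (38.682178 + 16.789718 − 111.828500·sin 23.26800°)/7.252714 = 1.557487
contact ratio ≈ 1.5575

1.5575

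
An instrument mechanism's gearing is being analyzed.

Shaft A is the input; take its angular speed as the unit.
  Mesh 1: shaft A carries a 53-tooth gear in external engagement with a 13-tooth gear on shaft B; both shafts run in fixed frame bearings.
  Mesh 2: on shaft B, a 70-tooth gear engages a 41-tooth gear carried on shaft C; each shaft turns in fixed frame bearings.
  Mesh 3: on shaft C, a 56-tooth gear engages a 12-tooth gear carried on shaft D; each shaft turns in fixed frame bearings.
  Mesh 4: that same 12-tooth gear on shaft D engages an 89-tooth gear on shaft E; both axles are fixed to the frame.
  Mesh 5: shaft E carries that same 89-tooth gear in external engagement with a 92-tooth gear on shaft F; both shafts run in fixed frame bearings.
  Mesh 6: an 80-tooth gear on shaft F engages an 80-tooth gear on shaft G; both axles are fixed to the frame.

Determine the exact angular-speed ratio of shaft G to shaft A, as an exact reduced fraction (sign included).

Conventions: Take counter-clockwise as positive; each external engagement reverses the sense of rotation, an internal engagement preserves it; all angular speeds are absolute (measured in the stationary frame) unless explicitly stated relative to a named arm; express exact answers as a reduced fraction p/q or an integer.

51940/12259

class = fixed-axis compound train [6 meshes; 6 ratios multiply, 6 sense flips]
mesh 1 [53T→13T]: running ratio 53/13, sense −
mesh 2 [70T→41T]: running ratio 3710/533, sense +
mesh 3 [56T→12T]: running ratio 51940/1599, sense −
mesh 4 [12T→89T]: running ratio 207760/47437, sense +
mesh 5 [89T→92T]: running ratio 51940/12259, sense −
mesh 6 [80T→80T]: running ratio 51940/12259, sense +
ω_out/ω_in = 51940/12259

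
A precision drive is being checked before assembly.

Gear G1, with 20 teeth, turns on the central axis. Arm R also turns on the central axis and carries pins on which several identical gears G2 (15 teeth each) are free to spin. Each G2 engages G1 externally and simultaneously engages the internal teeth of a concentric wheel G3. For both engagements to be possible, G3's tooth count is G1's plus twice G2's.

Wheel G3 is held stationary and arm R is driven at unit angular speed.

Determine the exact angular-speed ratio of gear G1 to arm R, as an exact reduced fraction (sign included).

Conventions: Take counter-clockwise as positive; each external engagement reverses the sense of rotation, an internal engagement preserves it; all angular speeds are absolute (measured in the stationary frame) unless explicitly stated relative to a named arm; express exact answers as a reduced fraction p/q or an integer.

7/2

topology: planetary set — G1 20T / G2 15T / G3 50T, arm = carrier (Willis)
ring teeth: 20 + 2·15 = 50
20(ω_sun−ω_arm) = −50(ω_ring−ω_arm),  ω_ring = 0, ω_arm = 1
ω_sun = 1 − (50/20)(0−1) = 7/2
ω_out/ω_in = 7/2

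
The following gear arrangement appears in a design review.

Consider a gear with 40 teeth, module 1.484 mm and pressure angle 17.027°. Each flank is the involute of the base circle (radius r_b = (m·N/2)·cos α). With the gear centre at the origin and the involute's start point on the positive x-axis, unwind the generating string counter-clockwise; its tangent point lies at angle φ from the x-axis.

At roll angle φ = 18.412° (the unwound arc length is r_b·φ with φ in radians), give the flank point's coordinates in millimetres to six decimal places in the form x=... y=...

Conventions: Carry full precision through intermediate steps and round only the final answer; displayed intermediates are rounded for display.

single-mesh involute tooth geometry (40T wheel at module 1.484)
pitch radius r_p = m·N/2 = 1.484·40/2 = 29.680000
base radius r_b = r_p·cos α = 29.680000·cos 17.027° = 28.379033
roll angle φ = 18.412° = 0.32135002 rad
x = r_b·(cos φ + φ·sin φ) = 29.806713
y = r_b·(sin φ − φ·cos φ) = 0.310685

x=29.806713 y=0.310685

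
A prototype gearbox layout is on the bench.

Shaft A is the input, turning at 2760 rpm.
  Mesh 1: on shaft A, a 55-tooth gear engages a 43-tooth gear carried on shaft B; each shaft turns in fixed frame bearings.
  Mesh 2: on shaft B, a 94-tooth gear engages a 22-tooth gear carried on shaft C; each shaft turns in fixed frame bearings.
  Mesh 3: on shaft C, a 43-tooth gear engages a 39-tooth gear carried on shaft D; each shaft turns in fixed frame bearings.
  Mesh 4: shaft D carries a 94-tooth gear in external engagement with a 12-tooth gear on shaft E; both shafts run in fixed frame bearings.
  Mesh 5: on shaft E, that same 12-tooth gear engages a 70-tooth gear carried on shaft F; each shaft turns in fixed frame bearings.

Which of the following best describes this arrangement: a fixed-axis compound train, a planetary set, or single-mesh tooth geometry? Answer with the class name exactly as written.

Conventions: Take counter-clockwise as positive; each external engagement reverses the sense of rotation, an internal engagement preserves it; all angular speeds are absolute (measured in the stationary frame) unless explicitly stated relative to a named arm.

recognized (6 fixed axles, 5 meshes): fixed-axis compound train
classification: fixed-axis compound train

fixed-axis compound train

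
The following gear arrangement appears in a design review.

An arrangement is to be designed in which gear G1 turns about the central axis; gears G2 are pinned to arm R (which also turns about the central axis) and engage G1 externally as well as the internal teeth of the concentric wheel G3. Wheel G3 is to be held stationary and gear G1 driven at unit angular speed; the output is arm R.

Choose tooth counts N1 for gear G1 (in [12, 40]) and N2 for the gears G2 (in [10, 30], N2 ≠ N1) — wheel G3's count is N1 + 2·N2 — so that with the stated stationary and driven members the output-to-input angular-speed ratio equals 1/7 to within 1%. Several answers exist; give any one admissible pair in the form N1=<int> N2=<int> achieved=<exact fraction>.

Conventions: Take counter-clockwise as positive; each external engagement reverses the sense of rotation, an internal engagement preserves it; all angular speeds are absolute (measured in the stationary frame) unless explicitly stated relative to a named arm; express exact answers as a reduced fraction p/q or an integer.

topology: planetary set — design target 1/7, arm = carrier (Willis)
Willis with ω_ring = 0: ω_arm/ω_sun = N1/(N1+N3); set equal to 1/7  ⇒  N3/N1 = 1/(1/7) − 1 = 6
N3 = N1 + 2·N2  ⇒  N2/N1 = (N3/N1 − 1)/2 = (6 − 1)/2 = 5/2
smallest multiple with N1 ≥ 12 and N2 ≥ 10: k = 6  ⇒  N1 = 6·2 = 12, N2 = 6·5 = 30 (N1 ≤ 40, N2 ≤ 30, N2 ≠ N1 ✓), N3 = 12 + 2·30 = 72
check: N1/(N1+N3) with N1 = 12, N3 = 72 gives 1/7; |achieved − target| = 0 ≤ 1/700 ✓

N1=12 N2=30 achieved=1/7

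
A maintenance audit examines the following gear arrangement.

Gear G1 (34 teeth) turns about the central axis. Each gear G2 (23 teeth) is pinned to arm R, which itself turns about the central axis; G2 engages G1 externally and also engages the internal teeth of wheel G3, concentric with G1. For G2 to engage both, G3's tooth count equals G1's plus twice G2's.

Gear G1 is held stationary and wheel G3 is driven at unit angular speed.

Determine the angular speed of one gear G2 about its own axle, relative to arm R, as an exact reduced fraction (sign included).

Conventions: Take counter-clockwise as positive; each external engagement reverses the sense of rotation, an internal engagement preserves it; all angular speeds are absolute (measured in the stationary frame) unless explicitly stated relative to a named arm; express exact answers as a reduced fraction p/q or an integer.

1360/1311

recognized (axles ride arm R): planetary set, 34/23/80 teeth
ring teeth: 34 + 2·23 = 80
34(ω_sun−ω_arm) = −80(ω_ring−ω_arm),  ω_sun = 0, ω_ring = 1
34(0−ω_arm) = −80(1−ω_arm)  ⇒  114·ω_arm = 80  ⇒  ω_arm = 40/57
sun–planet mesh: 34·(0−40/57) = −23·(ω_p−ω_arm)  ⇒  ω_p−ω_arm = 1360/1311
exact speed ratio = 1360/1311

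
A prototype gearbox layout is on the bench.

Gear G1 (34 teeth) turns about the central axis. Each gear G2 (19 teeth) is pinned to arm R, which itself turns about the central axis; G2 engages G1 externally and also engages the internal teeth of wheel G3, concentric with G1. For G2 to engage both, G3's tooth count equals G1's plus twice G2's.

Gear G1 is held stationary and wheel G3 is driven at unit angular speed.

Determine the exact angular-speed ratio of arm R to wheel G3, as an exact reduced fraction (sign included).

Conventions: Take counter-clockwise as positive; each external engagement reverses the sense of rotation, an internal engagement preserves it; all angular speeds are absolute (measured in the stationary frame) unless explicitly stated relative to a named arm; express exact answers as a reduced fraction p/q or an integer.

class = planetary set [G3 = 34+2·19 = 72; Willis about the carrier]
ring teeth: 34 + 2·19 = 72
34(ω_sun−ω_arm) = −72(ω_ring−ω_arm),  ω_sun = 0, ω_ring = 1
34(0−ω_arm) = −72(1−ω_arm)  ⇒  106·ω_arm = 72  ⇒  ω_arm = 36/53
ω_out/ω_in = 36/53

36/53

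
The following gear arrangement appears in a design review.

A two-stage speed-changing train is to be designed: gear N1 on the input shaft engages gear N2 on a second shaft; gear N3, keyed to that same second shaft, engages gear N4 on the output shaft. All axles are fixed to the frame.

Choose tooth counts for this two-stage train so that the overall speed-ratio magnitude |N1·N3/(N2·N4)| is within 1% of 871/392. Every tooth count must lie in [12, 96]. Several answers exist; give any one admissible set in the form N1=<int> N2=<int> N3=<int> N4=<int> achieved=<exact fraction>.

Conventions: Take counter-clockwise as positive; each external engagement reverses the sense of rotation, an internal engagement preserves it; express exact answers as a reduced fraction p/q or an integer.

class = fixed-axis compound train [2-stage, 871/392 wanted]
target = 871/392 in lowest terms: an exact hit needs N1·N3 = k·871 and N2·N4 = k·392 for one integer k, every count in [12, 96]; additionally prefer no 1:1 stage (N1 ≠ N2, N3 ≠ N4)
k = 1: N1·N3 = 871 = 13·67, N2·N4 = 392 = 14·28
achieved = 13·67/(14·28) = 871/392; |achieved − target| = 0 ≤ 871/39200 ✓

N1=13 N2=14 N3=67 N4=28 achieved=871/392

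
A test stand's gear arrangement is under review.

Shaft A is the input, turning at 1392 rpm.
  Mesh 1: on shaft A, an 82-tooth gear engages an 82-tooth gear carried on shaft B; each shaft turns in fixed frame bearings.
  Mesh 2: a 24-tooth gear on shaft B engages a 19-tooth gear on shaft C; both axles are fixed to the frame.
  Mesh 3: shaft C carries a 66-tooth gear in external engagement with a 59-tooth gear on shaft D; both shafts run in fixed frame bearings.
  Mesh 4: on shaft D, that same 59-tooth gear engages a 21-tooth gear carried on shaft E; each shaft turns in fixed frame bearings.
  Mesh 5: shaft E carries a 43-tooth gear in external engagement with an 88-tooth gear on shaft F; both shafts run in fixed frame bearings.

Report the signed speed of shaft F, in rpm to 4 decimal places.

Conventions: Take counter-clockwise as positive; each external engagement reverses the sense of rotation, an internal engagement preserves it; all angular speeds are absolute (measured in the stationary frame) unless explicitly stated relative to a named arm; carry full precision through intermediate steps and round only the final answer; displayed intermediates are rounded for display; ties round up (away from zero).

-2700.2707 rpm

recognized (6 fixed axles, 5 meshes): fixed-axis compound train
mesh 1 [82T→82T]: ω = 1392.0000×82/82 = 1392.0000 rpm, sense flips to −
mesh 2 [24T→19T]: ω = 1392.0000×24/19 = 1758.3158 rpm, sense flips to +
mesh 3 [66T→59T]: ω = 1758.3158×66/59 = 1966.9295 rpm, sense flips to −
mesh 4 [59T→21T]: ω = 1966.9295×59/21 = 5526.1353 rpm, sense flips to +
mesh 5 [43T→88T]: ω = 5526.1353×43/88 = 2700.2707 rpm, sense flips to −
signed output speed = -2700.2707 rpm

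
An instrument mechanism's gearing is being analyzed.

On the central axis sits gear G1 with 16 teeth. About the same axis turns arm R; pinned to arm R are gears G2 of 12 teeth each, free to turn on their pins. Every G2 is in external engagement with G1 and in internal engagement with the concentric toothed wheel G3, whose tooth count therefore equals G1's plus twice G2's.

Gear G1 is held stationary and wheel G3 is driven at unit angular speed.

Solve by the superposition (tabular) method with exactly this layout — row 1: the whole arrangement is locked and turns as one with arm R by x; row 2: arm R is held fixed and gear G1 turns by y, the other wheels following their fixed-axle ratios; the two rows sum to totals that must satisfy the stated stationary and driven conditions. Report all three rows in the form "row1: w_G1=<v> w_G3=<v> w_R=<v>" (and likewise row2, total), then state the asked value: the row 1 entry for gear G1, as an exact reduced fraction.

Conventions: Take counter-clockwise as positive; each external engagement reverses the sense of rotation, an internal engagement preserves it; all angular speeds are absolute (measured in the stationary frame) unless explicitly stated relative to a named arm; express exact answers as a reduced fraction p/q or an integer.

class = planetary set [G3 = 16+2·12 = 40; Willis about the carrier]
row 1: whole set turns with the arm by x
row 2 — arm fixed, fixed-axis ratios: sun y, ring −(16/40)·y, arm 0
boundary: total ω_sun = x + y = 0 and total ω_ring = x − (16/40)·y = 1  ⇒  y = -5/7, x = 5/7
row 2 ring = −(16/40)·(-5/7) = 2/7
totals (row 1 + row 2): sun 5/7 + (-5/7) = 0, ring 5/7 + 2/7 = 1, arm 5/7 + 0 = 5/7
asked cell (row1, sun) = 5/7

row1: w_G1=5/7 w_G3=5/7 w_R=5/7
row2: w_G1=-5/7 w_G3=2/7 w_R=0
total: w_G1=0 w_G3=1 w_R=5/7
asked value: 5/7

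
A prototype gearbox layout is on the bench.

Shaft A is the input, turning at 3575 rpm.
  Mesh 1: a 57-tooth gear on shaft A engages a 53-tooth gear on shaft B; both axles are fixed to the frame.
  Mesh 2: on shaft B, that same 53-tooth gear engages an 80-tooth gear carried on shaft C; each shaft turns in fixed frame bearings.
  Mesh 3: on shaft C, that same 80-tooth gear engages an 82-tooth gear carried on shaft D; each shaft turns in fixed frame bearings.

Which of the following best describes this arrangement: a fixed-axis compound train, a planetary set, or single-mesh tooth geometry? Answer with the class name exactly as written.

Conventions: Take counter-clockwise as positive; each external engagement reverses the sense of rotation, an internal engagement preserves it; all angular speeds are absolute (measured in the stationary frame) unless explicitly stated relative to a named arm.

fixed-axis compound train

3-mesh fixed-axis compound train (all bearings frame-fixed)
classification: fixed-axis compound train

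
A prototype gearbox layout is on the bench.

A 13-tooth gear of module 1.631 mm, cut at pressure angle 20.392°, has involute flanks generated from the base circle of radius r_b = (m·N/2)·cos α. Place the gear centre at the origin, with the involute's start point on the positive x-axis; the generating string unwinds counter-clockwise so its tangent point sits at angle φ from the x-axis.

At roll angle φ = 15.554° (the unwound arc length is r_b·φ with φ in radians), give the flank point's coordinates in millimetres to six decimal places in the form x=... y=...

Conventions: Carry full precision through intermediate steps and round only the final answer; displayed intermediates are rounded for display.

x=10.296551 y=0.065780

topology: single-mesh involute geometry — m = 1.631, N = 13
pitch radius r_p = m·N/2 = 1.631·13/2 = 10.601500
base radius r_b = r_p·cos α = 10.601500·cos 20.392° = 9.937111
roll angle φ = 15.554° = 0.27146851 rad
x = r_b·(cos φ + φ·sin φ) = 10.296551
y = r_b·(sin φ − φ·cos φ) = 0.065780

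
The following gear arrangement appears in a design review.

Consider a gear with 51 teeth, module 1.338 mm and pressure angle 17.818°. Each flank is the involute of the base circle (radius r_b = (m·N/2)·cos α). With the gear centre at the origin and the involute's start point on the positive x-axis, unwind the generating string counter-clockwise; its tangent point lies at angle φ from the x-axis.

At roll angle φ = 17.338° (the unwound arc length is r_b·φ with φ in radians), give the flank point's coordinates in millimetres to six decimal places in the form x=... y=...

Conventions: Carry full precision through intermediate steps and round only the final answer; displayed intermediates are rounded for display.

single-mesh involute tooth geometry (51T wheel at module 1.338)
pitch radius r_p = m·N/2 = 1.338·51/2 = 34.119000
base radius r_b = r_p·cos α = 34.119000·cos 17.818° = 32.482424
roll angle φ = 17.338° = 0.30260519 rad
x = r_b·(cos φ + φ·sin φ) = 33.935758
y = r_b·(sin φ − φ·cos φ) = 0.297286

x=33.935758 y=0.297286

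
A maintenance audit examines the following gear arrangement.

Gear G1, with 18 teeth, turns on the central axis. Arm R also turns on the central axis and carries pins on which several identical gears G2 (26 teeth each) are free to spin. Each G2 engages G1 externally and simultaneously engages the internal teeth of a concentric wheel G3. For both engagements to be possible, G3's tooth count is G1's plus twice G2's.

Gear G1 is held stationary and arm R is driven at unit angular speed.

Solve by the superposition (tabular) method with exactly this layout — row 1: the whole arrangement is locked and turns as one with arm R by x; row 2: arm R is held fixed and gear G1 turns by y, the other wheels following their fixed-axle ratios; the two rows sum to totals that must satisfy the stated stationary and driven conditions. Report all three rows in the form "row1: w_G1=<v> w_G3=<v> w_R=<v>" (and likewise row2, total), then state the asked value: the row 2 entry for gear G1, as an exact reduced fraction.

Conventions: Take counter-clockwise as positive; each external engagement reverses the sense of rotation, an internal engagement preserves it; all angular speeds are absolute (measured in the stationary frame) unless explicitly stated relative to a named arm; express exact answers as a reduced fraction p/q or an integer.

planetary set (18T centre, 26T on arm, 70T internal) — Willis relation
row 1 (train locked, turned with arm): all members turn x
row 2: sun turns y, ring = −(18/70)·y, arm 0
boundary: total ω_sun = x + y = 0 and total ω_arm = x = 1  ⇒  y = -1, x = 1
row 2 ring = −(18/70)·(-1) = 9/35
totals (row 1 + row 2): sun 1 + (-1) = 0, ring 1 + 9/35 = 44/35, arm 1 + 0 = 1
asked cell (row2, sun) = -1

row1: w_G1=1 w_G3=1 w_R=1
row2: w_G1=-1 w_G3=9/35 w_R=0
total: w_G1=0 w_G3=44/35 w_R=1
asked value: -1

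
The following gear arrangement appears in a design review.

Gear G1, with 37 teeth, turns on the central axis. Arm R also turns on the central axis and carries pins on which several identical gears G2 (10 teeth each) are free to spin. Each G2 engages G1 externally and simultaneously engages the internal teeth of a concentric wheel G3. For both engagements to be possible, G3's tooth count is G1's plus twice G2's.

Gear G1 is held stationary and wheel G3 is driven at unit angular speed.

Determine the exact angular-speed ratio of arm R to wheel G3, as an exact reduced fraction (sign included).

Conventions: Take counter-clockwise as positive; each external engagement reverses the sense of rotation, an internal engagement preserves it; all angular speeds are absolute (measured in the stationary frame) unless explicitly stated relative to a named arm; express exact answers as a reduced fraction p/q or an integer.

topology: planetary set — G1 37T / G2 10T / G3 57T, arm = carrier (Willis)
ring teeth: 37 + 2·10 = 57
37(ω_sun−ω_arm) = −57(ω_ring−ω_arm),  ω_sun = 0, ω_ring = 1
37(0−ω_arm) = −57(1−ω_arm)  ⇒  94·ω_arm = 57  ⇒  ω_arm = 57/94
ω_out/ω_in = 57/94

57/94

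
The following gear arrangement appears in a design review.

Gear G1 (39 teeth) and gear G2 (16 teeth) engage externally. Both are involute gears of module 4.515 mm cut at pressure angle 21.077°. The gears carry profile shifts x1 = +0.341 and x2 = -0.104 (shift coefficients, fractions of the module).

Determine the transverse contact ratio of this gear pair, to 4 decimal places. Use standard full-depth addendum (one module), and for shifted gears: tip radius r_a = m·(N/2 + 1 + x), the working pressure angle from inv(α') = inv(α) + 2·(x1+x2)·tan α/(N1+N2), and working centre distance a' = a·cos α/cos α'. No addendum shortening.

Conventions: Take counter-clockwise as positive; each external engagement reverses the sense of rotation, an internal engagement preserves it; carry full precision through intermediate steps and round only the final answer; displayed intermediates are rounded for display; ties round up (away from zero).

single-mesh involute tooth geometry (39T engaging 16T at module 4.515)
base radii: r_b1 = 82.152278, r_b2 = 33.703499
tip radii: r_a1 = 94.097115, r_a2 = 40.165440
inv(α') = inv(21.077°) + 2·(+0.341-0.104)·tan α/(39+16) = 0.02086522  ⇒  α' = 22.28082°
a' = a·cos α / cos α' = 124.1625·cos 21.077°/cos 22.28082° = 125.203918
action lengths: √(r_a1²−r_b1²) = 45.883224, √(r_a2²−r_b2²) = 21.848038
base pitch p_b = π·m·cos α = 13.235333
CR = (45.883224 + 21.848038 − 125.203918·sin 22.28082°)/13.235333 = 1.530799
contact ratio ≈ 1.5308

1.5308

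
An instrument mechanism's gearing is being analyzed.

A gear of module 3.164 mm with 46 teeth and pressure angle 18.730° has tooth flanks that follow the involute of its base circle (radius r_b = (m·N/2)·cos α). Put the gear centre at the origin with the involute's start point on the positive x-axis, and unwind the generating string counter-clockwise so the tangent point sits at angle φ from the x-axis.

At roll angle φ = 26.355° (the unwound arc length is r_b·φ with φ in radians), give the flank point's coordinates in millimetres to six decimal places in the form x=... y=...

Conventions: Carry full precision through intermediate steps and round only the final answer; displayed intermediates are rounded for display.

x=75.827965 y=2.188854

recognized (one wheel, involute flank): single-mesh tooth geometry, m = 3.164, N = 46
pitch radius r_p = m·N/2 = 3.164·46/2 = 72.772000
base radius r_b = r_p·cos α = 72.772000·cos 18.730° = 68.918160
roll angle φ = 26.355° = 0.45998152 rad
x = r_b·(cos φ + φ·sin φ) = 75.827965
y = r_b·(sin φ − φ·cos φ) = 2.188854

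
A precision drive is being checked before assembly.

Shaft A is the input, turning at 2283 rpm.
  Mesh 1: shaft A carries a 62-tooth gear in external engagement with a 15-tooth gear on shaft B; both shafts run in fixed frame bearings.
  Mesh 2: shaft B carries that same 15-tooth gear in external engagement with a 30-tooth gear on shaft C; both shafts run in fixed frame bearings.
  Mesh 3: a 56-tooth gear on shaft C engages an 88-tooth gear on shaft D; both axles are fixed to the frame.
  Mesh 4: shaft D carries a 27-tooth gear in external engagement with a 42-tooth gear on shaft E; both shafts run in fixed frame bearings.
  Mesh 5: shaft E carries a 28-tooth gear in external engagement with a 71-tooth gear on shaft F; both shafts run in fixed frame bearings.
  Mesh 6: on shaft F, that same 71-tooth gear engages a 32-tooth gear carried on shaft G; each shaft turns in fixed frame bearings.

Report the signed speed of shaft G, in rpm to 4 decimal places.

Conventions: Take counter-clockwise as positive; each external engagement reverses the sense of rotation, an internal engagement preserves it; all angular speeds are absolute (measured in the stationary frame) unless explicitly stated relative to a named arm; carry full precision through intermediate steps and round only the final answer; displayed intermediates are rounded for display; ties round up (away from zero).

recognized (7 fixed axles, 6 meshes): fixed-axis compound train
mesh 1 [62T→15T]: ω = 2283.0000×62/15 = 9436.4000 rpm, sense flips to −
mesh 2 [15T→30T]: ω = 9436.4000×15/30 = 4718.2000 rpm, sense flips to +
mesh 3 [56T→88T]: ω = 4718.2000×56/88 = 3002.4909 rpm, sense flips to −
mesh 4 [27T→42T]: ω = 3002.4909×27/42 = 1930.1727 rpm, sense flips to +
mesh 5 [28T→71T]: ω = 1930.1727×28/71 = 761.1949 rpm, sense flips to −
mesh 6 [71T→32T]: ω = 761.1949×71/32 = 1688.9011 rpm, sense flips to +
signed output speed = +1688.9011 rpm

+1688.9011 rpm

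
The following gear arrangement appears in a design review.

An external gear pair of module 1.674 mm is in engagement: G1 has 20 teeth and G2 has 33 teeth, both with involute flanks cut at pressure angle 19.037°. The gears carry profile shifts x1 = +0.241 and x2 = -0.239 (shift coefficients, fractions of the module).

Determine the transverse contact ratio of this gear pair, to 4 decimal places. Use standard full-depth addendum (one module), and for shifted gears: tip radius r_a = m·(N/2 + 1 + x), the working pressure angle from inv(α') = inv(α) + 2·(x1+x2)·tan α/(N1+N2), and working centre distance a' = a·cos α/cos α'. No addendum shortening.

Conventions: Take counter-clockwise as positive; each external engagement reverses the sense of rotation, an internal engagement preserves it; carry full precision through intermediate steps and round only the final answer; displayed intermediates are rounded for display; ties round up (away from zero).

recognized (one external pair, fixed centres): single-mesh tooth geometry, m = 1.674, N1 = 20, N2 = 33
base radii: r_b1 = 15.824458, r_b2 = 26.110356
tip radii: r_a1 = 18.817434, r_a2 = 28.894914
inv(α') = inv(19.037°) + 2·(+0.241-0.239)·tan α/(20+33) = 0.01281782  ⇒  α' = 19.04952°
a' = a·cos α / cos α' = 44.3610·cos 19.037°/cos 19.04952° = 44.364347
action lengths: √(r_a1²−r_b1²) = 10.182453, √(r_a2²−r_b2²) = 12.376000
base pitch p_b = π·m·cos α = 4.971400
CR = (10.182453 + 12.376000 − 44.364347·sin 19.04952°)/4.971400 = 1.625011
contact ratio ≈ 1.6250

1.6250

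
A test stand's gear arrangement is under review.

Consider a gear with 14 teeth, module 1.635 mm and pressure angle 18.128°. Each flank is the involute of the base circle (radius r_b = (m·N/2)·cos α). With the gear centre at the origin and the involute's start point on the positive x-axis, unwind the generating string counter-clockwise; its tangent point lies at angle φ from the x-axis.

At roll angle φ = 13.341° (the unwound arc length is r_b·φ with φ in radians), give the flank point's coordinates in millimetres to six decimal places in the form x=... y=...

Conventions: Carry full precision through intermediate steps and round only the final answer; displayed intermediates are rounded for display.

recognized (one wheel, involute flank): single-mesh tooth geometry, m = 1.635, N = 14
pitch radius r_p = m·N/2 = 1.635·14/2 = 11.445000
base radius r_b = r_p·cos α = 11.445000·cos 18.128° = 10.876914
roll angle φ = 13.341° = 0.23284438 rad
x = r_b·(cos φ + φ·sin φ) = 11.167783
y = r_b·(sin φ − φ·cos φ) = 0.045522

x=11.167783 y=0.045522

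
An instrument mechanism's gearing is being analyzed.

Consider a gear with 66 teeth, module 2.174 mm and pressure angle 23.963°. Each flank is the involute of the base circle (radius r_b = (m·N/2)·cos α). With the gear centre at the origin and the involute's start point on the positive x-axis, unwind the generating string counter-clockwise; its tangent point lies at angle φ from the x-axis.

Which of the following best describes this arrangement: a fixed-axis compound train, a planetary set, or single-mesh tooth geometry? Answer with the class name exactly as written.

topology: single-mesh involute geometry — m = 2.174, N = 66
classification: single-mesh tooth geometry

single-mesh tooth geometry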